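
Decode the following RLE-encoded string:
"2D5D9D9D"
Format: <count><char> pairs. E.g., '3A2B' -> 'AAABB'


Expanding each <count><char> pair:
  2D -> 'DD'
  5D -> 'DDDDD'
  9D -> 'DDDDDDDDD'
  9D -> 'DDDDDDDDD'

Decoded = DDDDDDDDDDDDDDDDDDDDDDDDD


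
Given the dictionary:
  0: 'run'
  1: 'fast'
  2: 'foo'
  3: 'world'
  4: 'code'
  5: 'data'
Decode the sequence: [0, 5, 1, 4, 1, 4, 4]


Look up each index in the dictionary:
  0 -> 'run'
  5 -> 'data'
  1 -> 'fast'
  4 -> 'code'
  1 -> 'fast'
  4 -> 'code'
  4 -> 'code'

Decoded: "run data fast code fast code code"


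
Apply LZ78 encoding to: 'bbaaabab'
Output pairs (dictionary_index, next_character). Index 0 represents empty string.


LZ78 encoding steps:
Dictionary: {0: ''}
Step 1: w='' (idx 0), next='b' -> output (0, 'b'), add 'b' as idx 1
Step 2: w='b' (idx 1), next='a' -> output (1, 'a'), add 'ba' as idx 2
Step 3: w='' (idx 0), next='a' -> output (0, 'a'), add 'a' as idx 3
Step 4: w='a' (idx 3), next='b' -> output (3, 'b'), add 'ab' as idx 4
Step 5: w='ab' (idx 4), end of input -> output (4, '')


Encoded: [(0, 'b'), (1, 'a'), (0, 'a'), (3, 'b'), (4, '')]


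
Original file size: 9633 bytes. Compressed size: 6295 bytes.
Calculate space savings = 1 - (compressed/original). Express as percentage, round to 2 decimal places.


ratio = compressed/original = 6295/9633 = 0.653483
savings = 1 - ratio = 1 - 0.653483 = 0.346517
as a percentage: 0.346517 * 100 = 34.65%

Space savings = 1 - 6295/9633 = 34.65%


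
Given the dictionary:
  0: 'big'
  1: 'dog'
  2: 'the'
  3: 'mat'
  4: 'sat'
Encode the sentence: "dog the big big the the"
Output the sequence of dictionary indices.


Look up each word in the dictionary:
  'dog' -> 1
  'the' -> 2
  'big' -> 0
  'big' -> 0
  'the' -> 2
  'the' -> 2

Encoded: [1, 2, 0, 0, 2, 2]


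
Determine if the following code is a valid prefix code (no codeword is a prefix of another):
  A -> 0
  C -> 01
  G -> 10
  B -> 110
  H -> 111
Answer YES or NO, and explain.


Checking each pair (does one codeword prefix another?):
  A='0' vs C='01': prefix -- VIOLATION

NO -- this is NOT a valid prefix code. A (0) is a prefix of C (01).


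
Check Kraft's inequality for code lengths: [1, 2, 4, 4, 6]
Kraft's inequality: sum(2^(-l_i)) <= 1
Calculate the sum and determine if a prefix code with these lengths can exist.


Sum = 2^(-1) + 2^(-2) + 2^(-4) + 2^(-4) + 2^(-6)
    = 0.5 + 0.25 + 0.0625 + 0.0625 + 0.015625
    = 57/64 = 0.890625
Since 0.890625 <= 1, Kraft's inequality IS satisfied.
A prefix code with these lengths CAN exist.

Kraft sum = 0.890625. Satisfied.


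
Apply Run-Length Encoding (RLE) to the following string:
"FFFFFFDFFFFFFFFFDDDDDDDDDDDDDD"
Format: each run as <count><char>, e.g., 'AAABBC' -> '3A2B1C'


Scanning runs left to right:
  i=0: run of 'F' x 6 -> '6F'
  i=6: run of 'D' x 1 -> '1D'
  i=7: run of 'F' x 9 -> '9F'
  i=16: run of 'D' x 14 -> '14D'

RLE = 6F1D9F14D


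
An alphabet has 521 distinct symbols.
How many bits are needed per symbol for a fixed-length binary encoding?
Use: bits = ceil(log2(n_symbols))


log2(521) = 9.0251
Bracket: 2^9 = 512 < 521 <= 2^10 = 1024
So ceil(log2(521)) = 10

bits = ceil(log2(521)) = ceil(9.0251) = 10 bits


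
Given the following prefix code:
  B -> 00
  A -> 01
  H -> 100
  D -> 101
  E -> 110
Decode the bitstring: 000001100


Decoding step by step:
Bits 00 -> B
Bits 00 -> B
Bits 01 -> A
Bits 100 -> H


Decoded message: BBAH


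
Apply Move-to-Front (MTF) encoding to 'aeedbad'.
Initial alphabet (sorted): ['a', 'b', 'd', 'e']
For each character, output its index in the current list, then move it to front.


MTF encoding:
'a': index 0 in ['a', 'b', 'd', 'e'] -> ['a', 'b', 'd', 'e']
'e': index 3 in ['a', 'b', 'd', 'e'] -> ['e', 'a', 'b', 'd']
'e': index 0 in ['e', 'a', 'b', 'd'] -> ['e', 'a', 'b', 'd']
'd': index 3 in ['e', 'a', 'b', 'd'] -> ['d', 'e', 'a', 'b']
'b': index 3 in ['d', 'e', 'a', 'b'] -> ['b', 'd', 'e', 'a']
'a': index 3 in ['b', 'd', 'e', 'a'] -> ['a', 'b', 'd', 'e']
'd': index 2 in ['a', 'b', 'd', 'e'] -> ['d', 'a', 'b', 'e']


Output: [0, 3, 0, 3, 3, 3, 2]


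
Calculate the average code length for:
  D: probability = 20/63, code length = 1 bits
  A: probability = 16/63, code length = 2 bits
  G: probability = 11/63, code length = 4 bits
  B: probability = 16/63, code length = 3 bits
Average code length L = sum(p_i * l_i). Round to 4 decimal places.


Weighted contributions p_i * l_i:
  D: (20/63) * 1 = 20/63
  A: (16/63) * 2 = 32/63
  G: (11/63) * 4 = 44/63
  B: (16/63) * 3 = 48/63
Sum = (20 + 32 + 44 + 48)/63 = 144/63

L = 144/63 = 2.2857 bits/symbol


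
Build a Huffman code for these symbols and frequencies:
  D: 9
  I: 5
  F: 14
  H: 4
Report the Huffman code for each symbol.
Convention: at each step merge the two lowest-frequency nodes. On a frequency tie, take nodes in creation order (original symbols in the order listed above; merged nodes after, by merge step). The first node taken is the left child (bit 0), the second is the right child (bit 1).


Huffman tree construction:
Step 1: Merge H(4) + I(5) = 9
Step 2: Merge D(9) + (H+I)(9) = 18
Step 3: Merge F(14) + (D+(H+I))(18) = 32
Read each symbol's code off the tree from the root (left child = 0, right child = 1).

Codes:
  D: 10 (length 2)
  I: 111 (length 3)
  F: 0 (length 1)
  H: 110 (length 3)
Average code length: 59/32 = 1.8438 bits/symbol


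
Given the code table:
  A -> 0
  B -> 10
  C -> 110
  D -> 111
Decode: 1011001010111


Decoding:
10 -> B
110 -> C
0 -> A
10 -> B
10 -> B
111 -> D


Result: BCABBD


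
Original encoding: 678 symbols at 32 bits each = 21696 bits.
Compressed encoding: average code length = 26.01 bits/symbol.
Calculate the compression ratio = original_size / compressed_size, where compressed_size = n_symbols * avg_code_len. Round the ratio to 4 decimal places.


original_size = n_symbols * orig_bits = 678 * 32 = 21696 bits
compressed_size = n_symbols * avg_code_len = 678 * 26.01 = 17634.78 bits
ratio = original_size / compressed_size = 21696 / 17634.78 = 1.2303

Compression ratio = 1.2303


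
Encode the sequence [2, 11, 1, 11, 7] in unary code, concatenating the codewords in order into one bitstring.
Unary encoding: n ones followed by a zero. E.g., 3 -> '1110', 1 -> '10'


Encode each number as n ones followed by a terminating 0:
  2 -> 110 (3 bits)
  11 -> 111111111110 (12 bits)
  1 -> 10 (2 bits)
  11 -> 111111111110 (12 bits)
  7 -> 11111110 (8 bits)
Total length = 3 + 12 + 2 + 12 + 8 = 37 bits.

Unary([2, 11, 1, 11, 7]) = 1101111111111101011111111111011111110 (37 bits)


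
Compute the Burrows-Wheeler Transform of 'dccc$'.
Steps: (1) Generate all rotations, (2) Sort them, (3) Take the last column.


Rotations (sorted):
  0: $dccc -> last char: c
  1: c$dcc -> last char: c
  2: cc$dc -> last char: c
  3: ccc$d -> last char: d
  4: dccc$ -> last char: $


BWT = cccd$


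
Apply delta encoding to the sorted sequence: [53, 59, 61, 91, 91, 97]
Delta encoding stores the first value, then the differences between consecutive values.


First value: 53
Deltas:
  59 - 53 = 6
  61 - 59 = 2
  91 - 61 = 30
  91 - 91 = 0
  97 - 91 = 6


Delta encoded: [53, 6, 2, 30, 0, 6]


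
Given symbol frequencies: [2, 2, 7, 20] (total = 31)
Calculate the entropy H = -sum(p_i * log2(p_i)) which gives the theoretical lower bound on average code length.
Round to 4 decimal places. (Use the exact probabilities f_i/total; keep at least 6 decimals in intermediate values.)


Per-symbol terms -p_i * log2(p_i) with p_i = f_i/31:
  p = 2/31 = 0.064516: log2(p) = -3.954196, -p*log2(p) = 0.255109
  p = 2/31 = 0.064516: log2(p) = -3.954196, -p*log2(p) = 0.255109
  p = 7/31 = 0.225806: log2(p) = -2.146841, -p*log2(p) = 0.484771
  p = 20/31 = 0.645161: log2(p) = -0.632268, -p*log2(p) = 0.407915
H = 0.255109 + 0.255109 + 0.484771 + 0.407915 = 1.402904

H = 1.4029 bits/symbol


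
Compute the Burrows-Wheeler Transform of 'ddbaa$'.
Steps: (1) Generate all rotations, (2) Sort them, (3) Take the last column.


Rotations (sorted):
  0: $ddbaa -> last char: a
  1: a$ddba -> last char: a
  2: aa$ddb -> last char: b
  3: baa$dd -> last char: d
  4: dbaa$d -> last char: d
  5: ddbaa$ -> last char: $


BWT = aabdd$


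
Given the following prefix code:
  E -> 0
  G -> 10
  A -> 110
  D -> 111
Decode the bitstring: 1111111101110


Decoding step by step:
Bits 111 -> D
Bits 111 -> D
Bits 110 -> A
Bits 111 -> D
Bits 0 -> E


Decoded message: DDADE


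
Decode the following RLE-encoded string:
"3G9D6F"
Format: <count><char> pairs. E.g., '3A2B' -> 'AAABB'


Expanding each <count><char> pair:
  3G -> 'GGG'
  9D -> 'DDDDDDDDD'
  6F -> 'FFFFFF'

Decoded = GGGDDDDDDDDDFFFFFF


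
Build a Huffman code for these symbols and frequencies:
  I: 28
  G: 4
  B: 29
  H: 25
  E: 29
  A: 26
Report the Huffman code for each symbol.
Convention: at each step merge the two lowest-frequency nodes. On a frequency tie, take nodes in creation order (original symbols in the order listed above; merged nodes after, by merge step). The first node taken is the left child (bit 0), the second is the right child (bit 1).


Huffman tree construction:
Step 1: Merge G(4) + H(25) = 29
Step 2: Merge A(26) + I(28) = 54
Step 3: Merge B(29) + E(29) = 58
Step 4: Merge (G+H)(29) + (A+I)(54) = 83
Step 5: Merge (B+E)(58) + ((G+H)+(A+I))(83) = 141
Read each symbol's code off the tree from the root (left child = 0, right child = 1).

Codes:
  I: 111 (length 3)
  G: 100 (length 3)
  B: 00 (length 2)
  H: 101 (length 3)
  E: 01 (length 2)
  A: 110 (length 3)
Average code length: 365/141 = 2.5887 bits/symbol


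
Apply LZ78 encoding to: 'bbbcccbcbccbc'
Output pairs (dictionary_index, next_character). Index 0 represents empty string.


LZ78 encoding steps:
Dictionary: {0: ''}
Step 1: w='' (idx 0), next='b' -> output (0, 'b'), add 'b' as idx 1
Step 2: w='b' (idx 1), next='b' -> output (1, 'b'), add 'bb' as idx 2
Step 3: w='' (idx 0), next='c' -> output (0, 'c'), add 'c' as idx 3
Step 4: w='c' (idx 3), next='c' -> output (3, 'c'), add 'cc' as idx 4
Step 5: w='b' (idx 1), next='c' -> output (1, 'c'), add 'bc' as idx 5
Step 6: w='bc' (idx 5), next='c' -> output (5, 'c'), add 'bcc' as idx 6
Step 7: w='bc' (idx 5), end of input -> output (5, '')


Encoded: [(0, 'b'), (1, 'b'), (0, 'c'), (3, 'c'), (1, 'c'), (5, 'c'), (5, '')]


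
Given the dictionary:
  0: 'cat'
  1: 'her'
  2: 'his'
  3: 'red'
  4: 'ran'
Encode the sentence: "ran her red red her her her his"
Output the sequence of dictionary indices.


Look up each word in the dictionary:
  'ran' -> 4
  'her' -> 1
  'red' -> 3
  'red' -> 3
  'her' -> 1
  'her' -> 1
  'her' -> 1
  'his' -> 2

Encoded: [4, 1, 3, 3, 1, 1, 1, 2]


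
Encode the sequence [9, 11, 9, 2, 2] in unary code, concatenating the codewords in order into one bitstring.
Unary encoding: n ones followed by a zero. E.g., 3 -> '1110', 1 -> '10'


Encode each number as n ones followed by a terminating 0:
  9 -> 1111111110 (10 bits)
  11 -> 111111111110 (12 bits)
  9 -> 1111111110 (10 bits)
  2 -> 110 (3 bits)
  2 -> 110 (3 bits)
Total length = 10 + 12 + 10 + 3 + 3 = 38 bits.

Unary([9, 11, 9, 2, 2]) = 11111111101111111111101111111110110110 (38 bits)


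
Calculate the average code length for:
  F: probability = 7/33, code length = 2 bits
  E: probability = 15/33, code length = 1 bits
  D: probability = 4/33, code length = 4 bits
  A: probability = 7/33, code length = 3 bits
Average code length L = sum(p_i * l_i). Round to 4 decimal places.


Weighted contributions p_i * l_i:
  F: (7/33) * 2 = 14/33
  E: (15/33) * 1 = 15/33
  D: (4/33) * 4 = 16/33
  A: (7/33) * 3 = 21/33
Sum = (14 + 15 + 16 + 21)/33 = 66/33

L = 66/33 = 2.0000 bits/symbol


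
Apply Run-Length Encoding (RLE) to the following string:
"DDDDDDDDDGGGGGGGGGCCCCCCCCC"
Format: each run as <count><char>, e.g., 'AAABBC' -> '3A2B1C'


Scanning runs left to right:
  i=0: run of 'D' x 9 -> '9D'
  i=9: run of 'G' x 9 -> '9G'
  i=18: run of 'C' x 9 -> '9C'

RLE = 9D9G9C


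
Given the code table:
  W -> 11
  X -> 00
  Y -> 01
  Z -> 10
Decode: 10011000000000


Decoding:
10 -> Z
01 -> Y
10 -> Z
00 -> X
00 -> X
00 -> X
00 -> X


Result: ZYZXXXX


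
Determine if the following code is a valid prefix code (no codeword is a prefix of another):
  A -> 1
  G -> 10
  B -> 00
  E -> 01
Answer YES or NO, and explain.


Checking each pair (does one codeword prefix another?):
  A='1' vs G='10': prefix -- VIOLATION

NO -- this is NOT a valid prefix code. A (1) is a prefix of G (10).


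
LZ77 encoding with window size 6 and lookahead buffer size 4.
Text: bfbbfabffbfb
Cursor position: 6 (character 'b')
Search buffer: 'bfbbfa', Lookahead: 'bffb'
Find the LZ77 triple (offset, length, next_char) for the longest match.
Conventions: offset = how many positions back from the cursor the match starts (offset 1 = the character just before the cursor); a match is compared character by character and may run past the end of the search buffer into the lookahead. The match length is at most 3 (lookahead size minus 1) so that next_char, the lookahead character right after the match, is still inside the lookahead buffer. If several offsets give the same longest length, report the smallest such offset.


Try each offset into the search buffer:
  offset=1 (pos 5, char 'a'): match length 0
  offset=2 (pos 4, char 'f'): match length 0
  offset=3 (pos 3, char 'b'): match length 2
  offset=4 (pos 2, char 'b'): match length 1
  offset=5 (pos 1, char 'f'): match length 0
  offset=6 (pos 0, char 'b'): match length 2
Longest match has length 2, found at offsets 3, 6; take the smallest, offset 3.
next_char = character at position 6 + 2 = 8 -> 'f'

Best match: offset=3, length=2 (matching 'bf' starting at position 3)
LZ77 triple: (3, 2, 'f')


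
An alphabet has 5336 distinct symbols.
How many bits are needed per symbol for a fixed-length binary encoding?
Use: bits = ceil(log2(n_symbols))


log2(5336) = 12.3815
Bracket: 2^12 = 4096 < 5336 <= 2^13 = 8192
So ceil(log2(5336)) = 13

bits = ceil(log2(5336)) = ceil(12.3815) = 13 bits


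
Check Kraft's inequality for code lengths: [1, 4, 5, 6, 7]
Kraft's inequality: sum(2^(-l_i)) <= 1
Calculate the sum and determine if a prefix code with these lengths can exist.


Sum = 2^(-1) + 2^(-4) + 2^(-5) + 2^(-6) + 2^(-7)
    = 0.5 + 0.0625 + 0.03125 + 0.015625 + 0.0078125
    = 79/128 = 0.6171875
Since 0.6171875 <= 1, Kraft's inequality IS satisfied.
A prefix code with these lengths CAN exist.

Kraft sum = 0.6171875. Satisfied.


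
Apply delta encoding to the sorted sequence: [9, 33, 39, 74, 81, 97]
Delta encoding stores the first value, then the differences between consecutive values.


First value: 9
Deltas:
  33 - 9 = 24
  39 - 33 = 6
  74 - 39 = 35
  81 - 74 = 7
  97 - 81 = 16


Delta encoded: [9, 24, 6, 35, 7, 16]


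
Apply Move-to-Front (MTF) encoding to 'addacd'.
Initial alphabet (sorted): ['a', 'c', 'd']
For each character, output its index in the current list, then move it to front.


MTF encoding:
'a': index 0 in ['a', 'c', 'd'] -> ['a', 'c', 'd']
'd': index 2 in ['a', 'c', 'd'] -> ['d', 'a', 'c']
'd': index 0 in ['d', 'a', 'c'] -> ['d', 'a', 'c']
'a': index 1 in ['d', 'a', 'c'] -> ['a', 'd', 'c']
'c': index 2 in ['a', 'd', 'c'] -> ['c', 'a', 'd']
'd': index 2 in ['c', 'a', 'd'] -> ['d', 'c', 'a']


Output: [0, 2, 0, 1, 2, 2]


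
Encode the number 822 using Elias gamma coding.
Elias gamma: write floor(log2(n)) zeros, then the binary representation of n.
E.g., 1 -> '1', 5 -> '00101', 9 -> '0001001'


num_bits = floor(log2(822)) + 1 = 10
leading_zeros = num_bits - 1 = 9
binary(822) = 1100110110

Elias gamma(822) = '000000000' + '1100110110' = 0000000001100110110 (19 bits)


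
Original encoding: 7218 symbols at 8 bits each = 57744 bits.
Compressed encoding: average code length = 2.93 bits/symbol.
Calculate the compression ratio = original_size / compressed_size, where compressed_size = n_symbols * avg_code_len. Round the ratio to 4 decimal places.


original_size = n_symbols * orig_bits = 7218 * 8 = 57744 bits
compressed_size = n_symbols * avg_code_len = 7218 * 2.93 = 21148.74 bits
ratio = original_size / compressed_size = 57744 / 21148.74 = 2.7304

Compression ratio = 2.7304


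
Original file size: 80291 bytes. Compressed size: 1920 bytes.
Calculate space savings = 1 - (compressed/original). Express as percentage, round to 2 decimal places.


ratio = compressed/original = 1920/80291 = 0.023913
savings = 1 - ratio = 1 - 0.023913 = 0.976087
as a percentage: 0.976087 * 100 = 97.61%

Space savings = 1 - 1920/80291 = 97.61%


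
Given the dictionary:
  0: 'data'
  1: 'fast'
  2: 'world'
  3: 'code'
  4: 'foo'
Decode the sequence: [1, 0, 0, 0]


Look up each index in the dictionary:
  1 -> 'fast'
  0 -> 'data'
  0 -> 'data'
  0 -> 'data'

Decoded: "fast data data data"


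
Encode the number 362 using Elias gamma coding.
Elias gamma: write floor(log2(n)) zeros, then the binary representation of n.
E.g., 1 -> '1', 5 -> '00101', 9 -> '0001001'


num_bits = floor(log2(362)) + 1 = 9
leading_zeros = num_bits - 1 = 8
binary(362) = 101101010

Elias gamma(362) = '00000000' + '101101010' = 00000000101101010 (17 bits)


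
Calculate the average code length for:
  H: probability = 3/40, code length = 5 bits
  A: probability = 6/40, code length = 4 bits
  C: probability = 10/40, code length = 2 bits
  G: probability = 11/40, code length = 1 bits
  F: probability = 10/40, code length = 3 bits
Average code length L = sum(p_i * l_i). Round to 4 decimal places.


Weighted contributions p_i * l_i:
  H: (3/40) * 5 = 15/40
  A: (6/40) * 4 = 24/40
  C: (10/40) * 2 = 20/40
  G: (11/40) * 1 = 11/40
  F: (10/40) * 3 = 30/40
Sum = (15 + 24 + 20 + 11 + 30)/40 = 100/40

L = 100/40 = 2.5000 bits/symbol


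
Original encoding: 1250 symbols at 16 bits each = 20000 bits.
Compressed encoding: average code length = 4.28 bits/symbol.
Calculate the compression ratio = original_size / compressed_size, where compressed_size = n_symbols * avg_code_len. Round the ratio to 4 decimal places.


original_size = n_symbols * orig_bits = 1250 * 16 = 20000 bits
compressed_size = n_symbols * avg_code_len = 1250 * 4.28 = 5350.0 bits
ratio = original_size / compressed_size = 20000 / 5350.0 = 3.7383

Compression ratio = 3.7383


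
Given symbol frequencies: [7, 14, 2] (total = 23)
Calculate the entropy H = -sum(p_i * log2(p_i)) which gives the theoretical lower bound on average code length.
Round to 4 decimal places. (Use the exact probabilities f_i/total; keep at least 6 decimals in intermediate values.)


Per-symbol terms -p_i * log2(p_i) with p_i = f_i/23:
  p = 7/23 = 0.304348: log2(p) = -1.716207, -p*log2(p) = 0.522324
  p = 14/23 = 0.608696: log2(p) = -0.716207, -p*log2(p) = 0.435952
  p = 2/23 = 0.086957: log2(p) = -3.523562, -p*log2(p) = 0.306397
H = 0.522324 + 0.435952 + 0.306397 = 1.264673

H = 1.2647 bits/symbol


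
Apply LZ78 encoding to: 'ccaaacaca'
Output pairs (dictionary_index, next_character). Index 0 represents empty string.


LZ78 encoding steps:
Dictionary: {0: ''}
Step 1: w='' (idx 0), next='c' -> output (0, 'c'), add 'c' as idx 1
Step 2: w='c' (idx 1), next='a' -> output (1, 'a'), add 'ca' as idx 2
Step 3: w='' (idx 0), next='a' -> output (0, 'a'), add 'a' as idx 3
Step 4: w='a' (idx 3), next='c' -> output (3, 'c'), add 'ac' as idx 4
Step 5: w='ac' (idx 4), next='a' -> output (4, 'a'), add 'aca' as idx 5


Encoded: [(0, 'c'), (1, 'a'), (0, 'a'), (3, 'c'), (4, 'a')]


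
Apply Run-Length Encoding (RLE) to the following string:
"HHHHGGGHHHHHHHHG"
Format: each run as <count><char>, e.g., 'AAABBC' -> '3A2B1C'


Scanning runs left to right:
  i=0: run of 'H' x 4 -> '4H'
  i=4: run of 'G' x 3 -> '3G'
  i=7: run of 'H' x 8 -> '8H'
  i=15: run of 'G' x 1 -> '1G'

RLE = 4H3G8H1G


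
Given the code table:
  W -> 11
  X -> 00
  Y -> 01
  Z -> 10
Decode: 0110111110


Decoding:
01 -> Y
10 -> Z
11 -> W
11 -> W
10 -> Z


Result: YZWWZ


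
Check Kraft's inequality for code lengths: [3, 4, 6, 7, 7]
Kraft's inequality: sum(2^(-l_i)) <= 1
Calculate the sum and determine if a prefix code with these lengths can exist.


Sum = 2^(-3) + 2^(-4) + 2^(-6) + 2^(-7) + 2^(-7)
    = 0.125 + 0.0625 + 0.015625 + 0.0078125 + 0.0078125
    = 28/128 = 0.21875
Since 0.21875 <= 1, Kraft's inequality IS satisfied.
A prefix code with these lengths CAN exist.

Kraft sum = 0.21875. Satisfied.


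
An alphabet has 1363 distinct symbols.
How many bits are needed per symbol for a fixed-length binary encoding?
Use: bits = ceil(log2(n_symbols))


log2(1363) = 10.4126
Bracket: 2^10 = 1024 < 1363 <= 2^11 = 2048
So ceil(log2(1363)) = 11

bits = ceil(log2(1363)) = ceil(10.4126) = 11 bits


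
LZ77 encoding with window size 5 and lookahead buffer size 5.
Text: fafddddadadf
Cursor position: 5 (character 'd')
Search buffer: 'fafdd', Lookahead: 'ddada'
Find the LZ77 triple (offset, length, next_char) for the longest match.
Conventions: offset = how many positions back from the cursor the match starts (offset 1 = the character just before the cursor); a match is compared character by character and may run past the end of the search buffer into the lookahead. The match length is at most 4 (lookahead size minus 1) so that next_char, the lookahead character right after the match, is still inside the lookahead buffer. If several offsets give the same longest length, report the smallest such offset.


Try each offset into the search buffer:
  offset=1 (pos 4, char 'd'): match length 2
  offset=2 (pos 3, char 'd'): match length 2
  offset=3 (pos 2, char 'f'): match length 0
  offset=4 (pos 1, char 'a'): match length 0
  offset=5 (pos 0, char 'f'): match length 0
Longest match has length 2, found at offsets 1, 2; take the smallest, offset 1.
next_char = character at position 5 + 2 = 7 -> 'a'

Best match: offset=1, length=2 (matching 'dd' starting at position 4)
LZ77 triple: (1, 2, 'a')


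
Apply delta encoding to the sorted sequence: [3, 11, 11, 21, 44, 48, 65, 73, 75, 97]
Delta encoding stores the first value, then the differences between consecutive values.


First value: 3
Deltas:
  11 - 3 = 8
  11 - 11 = 0
  21 - 11 = 10
  44 - 21 = 23
  48 - 44 = 4
  65 - 48 = 17
  73 - 65 = 8
  75 - 73 = 2
  97 - 75 = 22


Delta encoded: [3, 8, 0, 10, 23, 4, 17, 8, 2, 22]


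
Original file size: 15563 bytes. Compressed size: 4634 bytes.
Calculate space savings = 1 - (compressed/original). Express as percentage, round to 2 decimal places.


ratio = compressed/original = 4634/15563 = 0.297758
savings = 1 - ratio = 1 - 0.297758 = 0.702242
as a percentage: 0.702242 * 100 = 70.22%

Space savings = 1 - 4634/15563 = 70.22%


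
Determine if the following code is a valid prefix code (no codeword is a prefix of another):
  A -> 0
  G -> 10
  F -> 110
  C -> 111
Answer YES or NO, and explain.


Checking each pair (does one codeword prefix another?):
  A='0' vs G='10': no prefix
  A='0' vs F='110': no prefix
  A='0' vs C='111': no prefix
  G='10' vs A='0': no prefix
  G='10' vs F='110': no prefix
  G='10' vs C='111': no prefix
  F='110' vs A='0': no prefix
  F='110' vs G='10': no prefix
  F='110' vs C='111': no prefix
  C='111' vs A='0': no prefix
  C='111' vs G='10': no prefix
  C='111' vs F='110': no prefix
No violation found over all pairs.

YES -- this is a valid prefix code. No codeword is a prefix of any other codeword.


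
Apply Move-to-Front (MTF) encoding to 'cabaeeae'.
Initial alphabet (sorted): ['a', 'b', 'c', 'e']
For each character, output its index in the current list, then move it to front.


MTF encoding:
'c': index 2 in ['a', 'b', 'c', 'e'] -> ['c', 'a', 'b', 'e']
'a': index 1 in ['c', 'a', 'b', 'e'] -> ['a', 'c', 'b', 'e']
'b': index 2 in ['a', 'c', 'b', 'e'] -> ['b', 'a', 'c', 'e']
'a': index 1 in ['b', 'a', 'c', 'e'] -> ['a', 'b', 'c', 'e']
'e': index 3 in ['a', 'b', 'c', 'e'] -> ['e', 'a', 'b', 'c']
'e': index 0 in ['e', 'a', 'b', 'c'] -> ['e', 'a', 'b', 'c']
'a': index 1 in ['e', 'a', 'b', 'c'] -> ['a', 'e', 'b', 'c']
'e': index 1 in ['a', 'e', 'b', 'c'] -> ['e', 'a', 'b', 'c']


Output: [2, 1, 2, 1, 3, 0, 1, 1]


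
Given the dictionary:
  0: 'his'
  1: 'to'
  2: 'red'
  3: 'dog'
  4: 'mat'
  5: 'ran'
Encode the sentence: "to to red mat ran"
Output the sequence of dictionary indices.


Look up each word in the dictionary:
  'to' -> 1
  'to' -> 1
  'red' -> 2
  'mat' -> 4
  'ran' -> 5

Encoded: [1, 1, 2, 4, 5]


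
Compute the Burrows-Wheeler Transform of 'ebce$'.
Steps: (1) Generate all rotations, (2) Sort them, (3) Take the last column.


Rotations (sorted):
  0: $ebce -> last char: e
  1: bce$e -> last char: e
  2: ce$eb -> last char: b
  3: e$ebc -> last char: c
  4: ebce$ -> last char: $


BWT = eebc$


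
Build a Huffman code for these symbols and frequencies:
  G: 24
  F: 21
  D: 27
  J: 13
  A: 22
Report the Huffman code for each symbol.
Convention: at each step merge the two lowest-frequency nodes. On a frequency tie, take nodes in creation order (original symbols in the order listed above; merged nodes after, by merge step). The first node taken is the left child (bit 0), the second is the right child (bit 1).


Huffman tree construction:
Step 1: Merge J(13) + F(21) = 34
Step 2: Merge A(22) + G(24) = 46
Step 3: Merge D(27) + (J+F)(34) = 61
Step 4: Merge (A+G)(46) + (D+(J+F))(61) = 107
Read each symbol's code off the tree from the root (left child = 0, right child = 1).

Codes:
  G: 01 (length 2)
  F: 111 (length 3)
  D: 10 (length 2)
  J: 110 (length 3)
  A: 00 (length 2)
Average code length: 248/107 = 2.3178 bits/symbol


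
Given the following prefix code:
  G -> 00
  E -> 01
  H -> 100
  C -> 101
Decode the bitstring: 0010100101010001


Decoding step by step:
Bits 00 -> G
Bits 101 -> C
Bits 00 -> G
Bits 101 -> C
Bits 01 -> E
Bits 00 -> G
Bits 01 -> E


Decoded message: GCGCEGE


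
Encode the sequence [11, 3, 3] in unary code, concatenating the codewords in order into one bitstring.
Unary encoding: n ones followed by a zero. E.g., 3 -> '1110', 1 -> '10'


Encode each number as n ones followed by a terminating 0:
  11 -> 111111111110 (12 bits)
  3 -> 1110 (4 bits)
  3 -> 1110 (4 bits)
Total length = 12 + 4 + 4 = 20 bits.

Unary([11, 3, 3]) = 11111111111011101110 (20 bits)


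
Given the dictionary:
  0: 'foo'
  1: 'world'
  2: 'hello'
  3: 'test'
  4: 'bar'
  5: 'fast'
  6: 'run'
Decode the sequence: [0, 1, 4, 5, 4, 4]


Look up each index in the dictionary:
  0 -> 'foo'
  1 -> 'world'
  4 -> 'bar'
  5 -> 'fast'
  4 -> 'bar'
  4 -> 'bar'

Decoded: "foo world bar fast bar bar"


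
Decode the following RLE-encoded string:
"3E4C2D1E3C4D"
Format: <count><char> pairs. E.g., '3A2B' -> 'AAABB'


Expanding each <count><char> pair:
  3E -> 'EEE'
  4C -> 'CCCC'
  2D -> 'DD'
  1E -> 'E'
  3C -> 'CCC'
  4D -> 'DDDD'

Decoded = EEECCCCDDECCCDDDD


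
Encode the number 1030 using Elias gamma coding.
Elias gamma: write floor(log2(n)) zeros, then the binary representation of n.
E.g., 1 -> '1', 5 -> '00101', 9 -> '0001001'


num_bits = floor(log2(1030)) + 1 = 11
leading_zeros = num_bits - 1 = 10
binary(1030) = 10000000110

Elias gamma(1030) = '0000000000' + '10000000110' = 000000000010000000110 (21 bits)


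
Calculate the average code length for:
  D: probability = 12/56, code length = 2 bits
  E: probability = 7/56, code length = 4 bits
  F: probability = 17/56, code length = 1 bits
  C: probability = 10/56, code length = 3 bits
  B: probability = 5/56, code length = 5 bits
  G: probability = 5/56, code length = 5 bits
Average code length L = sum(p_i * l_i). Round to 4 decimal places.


Weighted contributions p_i * l_i:
  D: (12/56) * 2 = 24/56
  E: (7/56) * 4 = 28/56
  F: (17/56) * 1 = 17/56
  C: (10/56) * 3 = 30/56
  B: (5/56) * 5 = 25/56
  G: (5/56) * 5 = 25/56
Sum = (24 + 28 + 17 + 30 + 25 + 25)/56 = 149/56

L = 149/56 = 2.6607 bits/symbol


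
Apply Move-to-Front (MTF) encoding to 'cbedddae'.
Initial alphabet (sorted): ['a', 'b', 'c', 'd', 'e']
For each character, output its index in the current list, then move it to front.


MTF encoding:
'c': index 2 in ['a', 'b', 'c', 'd', 'e'] -> ['c', 'a', 'b', 'd', 'e']
'b': index 2 in ['c', 'a', 'b', 'd', 'e'] -> ['b', 'c', 'a', 'd', 'e']
'e': index 4 in ['b', 'c', 'a', 'd', 'e'] -> ['e', 'b', 'c', 'a', 'd']
'd': index 4 in ['e', 'b', 'c', 'a', 'd'] -> ['d', 'e', 'b', 'c', 'a']
'd': index 0 in ['d', 'e', 'b', 'c', 'a'] -> ['d', 'e', 'b', 'c', 'a']
'd': index 0 in ['d', 'e', 'b', 'c', 'a'] -> ['d', 'e', 'b', 'c', 'a']
'a': index 4 in ['d', 'e', 'b', 'c', 'a'] -> ['a', 'd', 'e', 'b', 'c']
'e': index 2 in ['a', 'd', 'e', 'b', 'c'] -> ['e', 'a', 'd', 'b', 'c']


Output: [2, 2, 4, 4, 0, 0, 4, 2]


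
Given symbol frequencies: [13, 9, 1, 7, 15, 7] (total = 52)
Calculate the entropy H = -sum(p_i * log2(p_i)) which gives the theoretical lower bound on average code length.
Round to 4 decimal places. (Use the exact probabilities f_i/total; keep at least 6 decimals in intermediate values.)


Per-symbol terms -p_i * log2(p_i) with p_i = f_i/52:
  p = 13/52 = 0.250000: log2(p) = -2.000000, -p*log2(p) = 0.500000
  p = 9/52 = 0.173077: log2(p) = -2.530515, -p*log2(p) = 0.437974
  p = 1/52 = 0.019231: log2(p) = -5.700440, -p*log2(p) = 0.109624
  p = 7/52 = 0.134615: log2(p) = -2.893085, -p*log2(p) = 0.389454
  p = 15/52 = 0.288462: log2(p) = -1.793549, -p*log2(p) = 0.517370
  p = 7/52 = 0.134615: log2(p) = -2.893085, -p*log2(p) = 0.389454
H = 0.500000 + 0.437974 + 0.109624 + 0.389454 + 0.517370 + 0.389454 = 2.343876

H = 2.3439 bits/symbol


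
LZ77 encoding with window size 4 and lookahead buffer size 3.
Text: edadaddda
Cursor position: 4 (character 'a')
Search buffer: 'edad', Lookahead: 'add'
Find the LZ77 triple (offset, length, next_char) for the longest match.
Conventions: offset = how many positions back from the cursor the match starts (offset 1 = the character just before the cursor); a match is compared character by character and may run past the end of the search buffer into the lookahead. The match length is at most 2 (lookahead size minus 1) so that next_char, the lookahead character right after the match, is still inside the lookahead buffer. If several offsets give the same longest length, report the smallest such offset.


Try each offset into the search buffer:
  offset=1 (pos 3, char 'd'): match length 0
  offset=2 (pos 2, char 'a'): match length 2
  offset=3 (pos 1, char 'd'): match length 0
  offset=4 (pos 0, char 'e'): match length 0
Longest match has length 2 at offset 2.
next_char = character at position 4 + 2 = 6 -> 'd'

Best match: offset=2, length=2 (matching 'ad' starting at position 2)
LZ77 triple: (2, 2, 'd')


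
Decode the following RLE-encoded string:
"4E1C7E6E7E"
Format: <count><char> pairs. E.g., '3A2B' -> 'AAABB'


Expanding each <count><char> pair:
  4E -> 'EEEE'
  1C -> 'C'
  7E -> 'EEEEEEE'
  6E -> 'EEEEEE'
  7E -> 'EEEEEEE'

Decoded = EEEECEEEEEEEEEEEEEEEEEEEE


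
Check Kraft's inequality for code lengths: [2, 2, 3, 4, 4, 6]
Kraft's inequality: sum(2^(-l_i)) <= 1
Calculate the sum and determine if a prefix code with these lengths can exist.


Sum = 2^(-2) + 2^(-2) + 2^(-3) + 2^(-4) + 2^(-4) + 2^(-6)
    = 0.25 + 0.25 + 0.125 + 0.0625 + 0.0625 + 0.015625
    = 49/64 = 0.765625
Since 0.765625 <= 1, Kraft's inequality IS satisfied.
A prefix code with these lengths CAN exist.

Kraft sum = 0.765625. Satisfied.


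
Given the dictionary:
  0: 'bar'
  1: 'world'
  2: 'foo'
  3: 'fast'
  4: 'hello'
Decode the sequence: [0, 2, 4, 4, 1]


Look up each index in the dictionary:
  0 -> 'bar'
  2 -> 'foo'
  4 -> 'hello'
  4 -> 'hello'
  1 -> 'world'

Decoded: "bar foo hello hello world"


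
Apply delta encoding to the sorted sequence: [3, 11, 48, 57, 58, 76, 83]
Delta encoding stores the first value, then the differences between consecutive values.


First value: 3
Deltas:
  11 - 3 = 8
  48 - 11 = 37
  57 - 48 = 9
  58 - 57 = 1
  76 - 58 = 18
  83 - 76 = 7


Delta encoded: [3, 8, 37, 9, 1, 18, 7]


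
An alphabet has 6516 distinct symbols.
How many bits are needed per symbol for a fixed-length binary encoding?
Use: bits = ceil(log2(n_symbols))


log2(6516) = 12.6698
Bracket: 2^12 = 4096 < 6516 <= 2^13 = 8192
So ceil(log2(6516)) = 13

bits = ceil(log2(6516)) = ceil(12.6698) = 13 bits


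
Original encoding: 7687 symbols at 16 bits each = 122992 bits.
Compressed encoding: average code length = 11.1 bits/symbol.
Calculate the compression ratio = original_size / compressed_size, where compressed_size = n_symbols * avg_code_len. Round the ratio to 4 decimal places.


original_size = n_symbols * orig_bits = 7687 * 16 = 122992 bits
compressed_size = n_symbols * avg_code_len = 7687 * 11.1 = 85325.7 bits
ratio = original_size / compressed_size = 122992 / 85325.7 = 1.4414

Compression ratio = 1.4414


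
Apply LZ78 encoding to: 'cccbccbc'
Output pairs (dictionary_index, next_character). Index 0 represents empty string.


LZ78 encoding steps:
Dictionary: {0: ''}
Step 1: w='' (idx 0), next='c' -> output (0, 'c'), add 'c' as idx 1
Step 2: w='c' (idx 1), next='c' -> output (1, 'c'), add 'cc' as idx 2
Step 3: w='' (idx 0), next='b' -> output (0, 'b'), add 'b' as idx 3
Step 4: w='cc' (idx 2), next='b' -> output (2, 'b'), add 'ccb' as idx 4
Step 5: w='c' (idx 1), end of input -> output (1, '')


Encoded: [(0, 'c'), (1, 'c'), (0, 'b'), (2, 'b'), (1, '')]


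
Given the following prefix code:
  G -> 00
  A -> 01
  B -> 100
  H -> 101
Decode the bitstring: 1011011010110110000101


Decoding step by step:
Bits 101 -> H
Bits 101 -> H
Bits 101 -> H
Bits 01 -> A
Bits 101 -> H
Bits 100 -> B
Bits 00 -> G
Bits 101 -> H


Decoded message: HHHAHBGH


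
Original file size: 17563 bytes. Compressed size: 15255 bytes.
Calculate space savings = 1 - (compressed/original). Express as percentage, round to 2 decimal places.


ratio = compressed/original = 15255/17563 = 0.868587
savings = 1 - ratio = 1 - 0.868587 = 0.131413
as a percentage: 0.131413 * 100 = 13.14%

Space savings = 1 - 15255/17563 = 13.14%


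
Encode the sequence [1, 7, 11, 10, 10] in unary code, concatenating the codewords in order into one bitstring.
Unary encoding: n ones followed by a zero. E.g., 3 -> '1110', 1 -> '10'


Encode each number as n ones followed by a terminating 0:
  1 -> 10 (2 bits)
  7 -> 11111110 (8 bits)
  11 -> 111111111110 (12 bits)
  10 -> 11111111110 (11 bits)
  10 -> 11111111110 (11 bits)
Total length = 2 + 8 + 12 + 11 + 11 = 44 bits.

Unary([1, 7, 11, 10, 10]) = 10111111101111111111101111111111011111111110 (44 bits)


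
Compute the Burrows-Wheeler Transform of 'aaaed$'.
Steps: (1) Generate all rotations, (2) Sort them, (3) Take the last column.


Rotations (sorted):
  0: $aaaed -> last char: d
  1: aaaed$ -> last char: $
  2: aaed$a -> last char: a
  3: aed$aa -> last char: a
  4: d$aaae -> last char: e
  5: ed$aaa -> last char: a


BWT = d$aaea


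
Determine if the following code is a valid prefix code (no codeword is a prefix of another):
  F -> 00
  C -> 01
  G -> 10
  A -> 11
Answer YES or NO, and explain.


Checking each pair (does one codeword prefix another?):
  F='00' vs C='01': no prefix
  F='00' vs G='10': no prefix
  F='00' vs A='11': no prefix
  C='01' vs F='00': no prefix
  C='01' vs G='10': no prefix
  C='01' vs A='11': no prefix
  G='10' vs F='00': no prefix
  G='10' vs C='01': no prefix
  G='10' vs A='11': no prefix
  A='11' vs F='00': no prefix
  A='11' vs C='01': no prefix
  A='11' vs G='10': no prefix
No violation found over all pairs.

YES -- this is a valid prefix code. No codeword is a prefix of any other codeword.


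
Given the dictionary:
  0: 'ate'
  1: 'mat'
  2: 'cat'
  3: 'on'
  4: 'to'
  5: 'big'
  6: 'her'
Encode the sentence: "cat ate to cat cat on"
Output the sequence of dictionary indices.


Look up each word in the dictionary:
  'cat' -> 2
  'ate' -> 0
  'to' -> 4
  'cat' -> 2
  'cat' -> 2
  'on' -> 3

Encoded: [2, 0, 4, 2, 2, 3]


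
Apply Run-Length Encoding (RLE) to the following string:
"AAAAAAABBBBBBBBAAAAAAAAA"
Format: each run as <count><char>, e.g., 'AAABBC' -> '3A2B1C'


Scanning runs left to right:
  i=0: run of 'A' x 7 -> '7A'
  i=7: run of 'B' x 8 -> '8B'
  i=15: run of 'A' x 9 -> '9A'

RLE = 7A8B9A


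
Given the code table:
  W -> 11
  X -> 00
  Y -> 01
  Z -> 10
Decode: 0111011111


Decoding:
01 -> Y
11 -> W
01 -> Y
11 -> W
11 -> W


Result: YWYWW


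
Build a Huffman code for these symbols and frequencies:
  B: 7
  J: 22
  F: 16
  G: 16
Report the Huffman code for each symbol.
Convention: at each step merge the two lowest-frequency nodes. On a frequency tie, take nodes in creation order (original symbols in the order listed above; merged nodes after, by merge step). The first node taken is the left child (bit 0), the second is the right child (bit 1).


Huffman tree construction:
Step 1: Merge B(7) + F(16) = 23
Step 2: Merge G(16) + J(22) = 38
Step 3: Merge (B+F)(23) + (G+J)(38) = 61
Read each symbol's code off the tree from the root (left child = 0, right child = 1).

Codes:
  B: 00 (length 2)
  J: 11 (length 2)
  F: 01 (length 2)
  G: 10 (length 2)
Average code length: 122/61 = 2.0000 bits/symbol


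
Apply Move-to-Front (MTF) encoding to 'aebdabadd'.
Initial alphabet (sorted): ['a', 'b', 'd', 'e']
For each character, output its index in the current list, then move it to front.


MTF encoding:
'a': index 0 in ['a', 'b', 'd', 'e'] -> ['a', 'b', 'd', 'e']
'e': index 3 in ['a', 'b', 'd', 'e'] -> ['e', 'a', 'b', 'd']
'b': index 2 in ['e', 'a', 'b', 'd'] -> ['b', 'e', 'a', 'd']
'd': index 3 in ['b', 'e', 'a', 'd'] -> ['d', 'b', 'e', 'a']
'a': index 3 in ['d', 'b', 'e', 'a'] -> ['a', 'd', 'b', 'e']
'b': index 2 in ['a', 'd', 'b', 'e'] -> ['b', 'a', 'd', 'e']
'a': index 1 in ['b', 'a', 'd', 'e'] -> ['a', 'b', 'd', 'e']
'd': index 2 in ['a', 'b', 'd', 'e'] -> ['d', 'a', 'b', 'e']
'd': index 0 in ['d', 'a', 'b', 'e'] -> ['d', 'a', 'b', 'e']


Output: [0, 3, 2, 3, 3, 2, 1, 2, 0]


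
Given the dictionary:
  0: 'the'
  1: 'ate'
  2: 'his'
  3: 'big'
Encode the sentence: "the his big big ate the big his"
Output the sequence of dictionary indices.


Look up each word in the dictionary:
  'the' -> 0
  'his' -> 2
  'big' -> 3
  'big' -> 3
  'ate' -> 1
  'the' -> 0
  'big' -> 3
  'his' -> 2

Encoded: [0, 2, 3, 3, 1, 0, 3, 2]


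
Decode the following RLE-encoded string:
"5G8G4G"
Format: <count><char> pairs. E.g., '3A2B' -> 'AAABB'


Expanding each <count><char> pair:
  5G -> 'GGGGG'
  8G -> 'GGGGGGGG'
  4G -> 'GGGG'

Decoded = GGGGGGGGGGGGGGGGG


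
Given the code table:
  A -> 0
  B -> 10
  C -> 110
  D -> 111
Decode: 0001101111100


Decoding:
0 -> A
0 -> A
0 -> A
110 -> C
111 -> D
110 -> C
0 -> A


Result: AAACDCA


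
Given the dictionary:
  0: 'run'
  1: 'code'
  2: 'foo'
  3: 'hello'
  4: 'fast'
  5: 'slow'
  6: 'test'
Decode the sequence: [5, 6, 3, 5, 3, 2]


Look up each index in the dictionary:
  5 -> 'slow'
  6 -> 'test'
  3 -> 'hello'
  5 -> 'slow'
  3 -> 'hello'
  2 -> 'foo'

Decoded: "slow test hello slow hello foo"


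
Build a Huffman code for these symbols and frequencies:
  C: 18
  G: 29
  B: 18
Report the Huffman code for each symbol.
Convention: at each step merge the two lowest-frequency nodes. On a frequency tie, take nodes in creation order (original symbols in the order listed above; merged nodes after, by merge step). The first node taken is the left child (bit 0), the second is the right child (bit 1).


Huffman tree construction:
Step 1: Merge C(18) + B(18) = 36
Step 2: Merge G(29) + (C+B)(36) = 65
Read each symbol's code off the tree from the root (left child = 0, right child = 1).

Codes:
  C: 10 (length 2)
  G: 0 (length 1)
  B: 11 (length 2)
Average code length: 101/65 = 1.5538 bits/symbol


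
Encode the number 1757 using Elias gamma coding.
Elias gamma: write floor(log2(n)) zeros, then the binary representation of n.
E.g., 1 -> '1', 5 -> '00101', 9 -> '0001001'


num_bits = floor(log2(1757)) + 1 = 11
leading_zeros = num_bits - 1 = 10
binary(1757) = 11011011101

Elias gamma(1757) = '0000000000' + '11011011101' = 000000000011011011101 (21 bits)


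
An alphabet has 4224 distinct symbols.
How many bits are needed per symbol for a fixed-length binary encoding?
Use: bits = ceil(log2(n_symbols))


log2(4224) = 12.0444
Bracket: 2^12 = 4096 < 4224 <= 2^13 = 8192
So ceil(log2(4224)) = 13

bits = ceil(log2(4224)) = ceil(12.0444) = 13 bits
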